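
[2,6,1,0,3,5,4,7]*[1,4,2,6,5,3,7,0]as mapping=[0→2,1→7,2→4,3→1,4→6,5→3,6→5,7→0]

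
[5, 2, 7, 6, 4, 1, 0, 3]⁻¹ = [6, 5, 1, 7, 4, 0, 3, 2]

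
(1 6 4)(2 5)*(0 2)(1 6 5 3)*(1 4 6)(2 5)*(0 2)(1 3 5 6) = (0 6 1)(2 5)(3 4)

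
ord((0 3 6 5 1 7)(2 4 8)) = 6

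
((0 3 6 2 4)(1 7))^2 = (0 6 4 3 2)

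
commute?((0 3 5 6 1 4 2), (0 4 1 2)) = no:(0 3 5 6 1 4 2)*(0 4 1 2) = (0 3 5 6 2 4), (0 4 1 2)*(0 3 5 6 1 4 2) = (0 2 3 5 6 1)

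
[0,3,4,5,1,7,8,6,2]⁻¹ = [0,4,8,1,2,3,7,5,6]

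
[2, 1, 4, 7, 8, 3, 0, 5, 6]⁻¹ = [6, 1, 0, 5, 2, 7, 8, 3, 4]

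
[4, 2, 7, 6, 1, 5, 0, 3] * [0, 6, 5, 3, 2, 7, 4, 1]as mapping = [0→2, 1→5, 2→1, 3→4, 4→6, 5→7, 6→0, 7→3]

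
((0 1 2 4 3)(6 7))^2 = (0 2 3 1 4)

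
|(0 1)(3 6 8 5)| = 4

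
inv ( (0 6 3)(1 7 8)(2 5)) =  (0 3 6)(1 8 7)(2 5)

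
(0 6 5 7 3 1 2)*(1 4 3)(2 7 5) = (0 6 2)(1 7)(3 4)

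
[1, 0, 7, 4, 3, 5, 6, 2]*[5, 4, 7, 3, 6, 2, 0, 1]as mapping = [0→4, 1→5, 2→1, 3→6, 4→3, 5→2, 6→0, 7→7]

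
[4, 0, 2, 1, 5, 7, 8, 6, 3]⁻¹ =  [1, 3, 2, 8, 0, 4, 7, 5, 6]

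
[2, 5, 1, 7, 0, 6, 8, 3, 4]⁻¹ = [4, 2, 0, 7, 8, 1, 5, 3, 6]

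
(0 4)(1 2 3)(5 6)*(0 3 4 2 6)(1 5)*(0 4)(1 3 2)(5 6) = (0 1 5 4 2)(3 6)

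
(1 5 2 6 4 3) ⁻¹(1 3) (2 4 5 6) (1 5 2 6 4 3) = (1 5) (2 4 6 3) 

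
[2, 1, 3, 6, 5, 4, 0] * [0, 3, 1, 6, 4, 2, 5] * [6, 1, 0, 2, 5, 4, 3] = [1, 2, 3, 4, 0, 5, 6]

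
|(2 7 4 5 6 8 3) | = 7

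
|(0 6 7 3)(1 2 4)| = 12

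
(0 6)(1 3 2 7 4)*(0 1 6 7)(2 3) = (0 7 4 6 1 2)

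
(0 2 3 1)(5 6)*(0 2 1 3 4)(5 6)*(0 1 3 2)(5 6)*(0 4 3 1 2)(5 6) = (0 1 4 2 3)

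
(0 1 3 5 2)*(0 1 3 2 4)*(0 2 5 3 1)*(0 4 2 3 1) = (1 5 2 4 3)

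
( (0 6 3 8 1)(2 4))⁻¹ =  (0 1 8 3 6)(2 4)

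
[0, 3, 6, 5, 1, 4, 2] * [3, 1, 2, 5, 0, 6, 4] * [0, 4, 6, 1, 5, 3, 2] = [1, 3, 5, 2, 4, 0, 6]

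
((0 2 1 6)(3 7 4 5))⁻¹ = (0 6 1 2)(3 5 4 7)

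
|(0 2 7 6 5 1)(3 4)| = 6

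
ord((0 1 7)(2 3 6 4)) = 12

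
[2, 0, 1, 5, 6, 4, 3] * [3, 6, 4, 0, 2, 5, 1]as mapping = [0→4, 1→3, 2→6, 3→5, 4→1, 5→2, 6→0]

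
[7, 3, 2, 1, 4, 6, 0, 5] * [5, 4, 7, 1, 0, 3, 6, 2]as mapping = [0→2, 1→1, 2→7, 3→4, 4→0, 5→6, 6→5, 7→3]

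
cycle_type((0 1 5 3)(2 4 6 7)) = 4^2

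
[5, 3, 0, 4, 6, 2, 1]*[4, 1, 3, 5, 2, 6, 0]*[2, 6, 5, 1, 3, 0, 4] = [4, 0, 3, 5, 2, 1, 6]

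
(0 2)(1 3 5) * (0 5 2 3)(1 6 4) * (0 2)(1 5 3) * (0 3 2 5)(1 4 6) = (0 4)(1 5)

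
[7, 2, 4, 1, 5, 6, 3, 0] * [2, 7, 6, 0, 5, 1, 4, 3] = [3, 6, 5, 7, 1, 4, 0, 2]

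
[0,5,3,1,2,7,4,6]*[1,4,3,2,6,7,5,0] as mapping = [0→1,1→7,2→2,3→4,4→3,5→0,6→6,7→5] 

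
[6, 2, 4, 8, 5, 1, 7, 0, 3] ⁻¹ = [7, 5, 1, 8, 2, 4, 0, 6, 3] 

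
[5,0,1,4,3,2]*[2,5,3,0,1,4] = [4,2,5,1,0,3]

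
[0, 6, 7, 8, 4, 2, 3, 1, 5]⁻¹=[0, 7, 5, 6, 4, 8, 1, 2, 3]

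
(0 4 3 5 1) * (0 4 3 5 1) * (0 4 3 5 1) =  (0 5 4 1 3)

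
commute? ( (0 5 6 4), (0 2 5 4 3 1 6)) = no: (0 5 6 4)*(0 2 5 4 3 1 6) = (0 4 2 5)(1 6 3), (0 2 5 4 3 1 6)*(0 5 6 4) = (0 2 6 5)(1 4 3)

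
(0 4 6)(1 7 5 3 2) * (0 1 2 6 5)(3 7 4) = (0 3 6 1 4 5 7)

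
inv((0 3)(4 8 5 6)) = (0 3)(4 6 5 8)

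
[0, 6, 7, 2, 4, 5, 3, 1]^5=[0, 1, 2, 3, 4, 5, 6, 7]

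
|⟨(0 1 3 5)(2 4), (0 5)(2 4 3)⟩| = 720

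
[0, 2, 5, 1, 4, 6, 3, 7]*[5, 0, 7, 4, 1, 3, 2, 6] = [5, 7, 3, 0, 1, 2, 4, 6]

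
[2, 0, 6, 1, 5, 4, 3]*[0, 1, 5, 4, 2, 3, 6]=[5, 0, 6, 1, 3, 2, 4]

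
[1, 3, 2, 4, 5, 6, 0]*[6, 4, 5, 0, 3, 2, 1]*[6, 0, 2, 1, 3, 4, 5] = [3, 6, 4, 1, 2, 0, 5]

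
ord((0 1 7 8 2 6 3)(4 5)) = 14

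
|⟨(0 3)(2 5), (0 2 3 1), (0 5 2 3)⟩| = 120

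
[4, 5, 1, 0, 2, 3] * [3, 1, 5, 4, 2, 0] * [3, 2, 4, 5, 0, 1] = [4, 3, 2, 5, 1, 0]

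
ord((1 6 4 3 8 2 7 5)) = 8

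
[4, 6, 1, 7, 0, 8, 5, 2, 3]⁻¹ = [4, 2, 7, 8, 0, 6, 1, 3, 5]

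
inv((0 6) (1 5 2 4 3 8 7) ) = (0 6) (1 7 8 3 4 2 5) 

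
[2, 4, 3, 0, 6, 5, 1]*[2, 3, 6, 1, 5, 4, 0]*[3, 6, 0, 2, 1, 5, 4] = [4, 5, 6, 0, 3, 1, 2]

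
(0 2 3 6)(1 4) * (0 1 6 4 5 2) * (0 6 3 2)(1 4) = (0 6 4 3 1 5)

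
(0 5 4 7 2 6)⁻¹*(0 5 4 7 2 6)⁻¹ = (0 2 4)(5 6 7)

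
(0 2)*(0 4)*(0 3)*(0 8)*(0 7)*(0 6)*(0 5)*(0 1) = (0 2 4 3 8 7 6 5 1)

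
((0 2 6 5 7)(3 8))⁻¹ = (0 7 5 6 2)(3 8)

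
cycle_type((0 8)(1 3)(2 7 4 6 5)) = 2^2.5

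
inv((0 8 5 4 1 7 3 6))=(0 6 3 7 1 4 5 8)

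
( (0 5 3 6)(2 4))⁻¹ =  (0 6 3 5)(2 4)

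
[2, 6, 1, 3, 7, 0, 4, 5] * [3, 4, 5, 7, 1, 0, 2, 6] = [5, 2, 4, 7, 6, 3, 1, 0]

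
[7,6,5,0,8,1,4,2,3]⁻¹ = [3,5,7,8,6,2,1,0,4]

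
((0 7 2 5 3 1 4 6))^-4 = (0 3)(1 7)(2 4)(5 6)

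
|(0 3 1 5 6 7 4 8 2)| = 9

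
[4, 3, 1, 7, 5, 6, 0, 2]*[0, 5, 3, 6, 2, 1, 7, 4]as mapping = [0→2, 1→6, 2→5, 3→4, 4→1, 5→7, 6→0, 7→3]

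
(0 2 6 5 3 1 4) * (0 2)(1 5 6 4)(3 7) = (2 4)(3 5 7)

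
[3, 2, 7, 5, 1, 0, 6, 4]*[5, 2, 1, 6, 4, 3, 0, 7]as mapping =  [0→6, 1→1, 2→7, 3→3, 4→2, 5→5, 6→0, 7→4]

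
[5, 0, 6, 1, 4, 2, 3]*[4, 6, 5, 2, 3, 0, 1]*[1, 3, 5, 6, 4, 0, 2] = [1, 4, 3, 2, 6, 0, 5]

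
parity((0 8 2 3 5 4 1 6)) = odd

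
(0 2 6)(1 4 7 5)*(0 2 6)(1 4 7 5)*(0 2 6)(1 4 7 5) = (1 5 7 4)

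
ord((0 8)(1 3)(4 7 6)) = 6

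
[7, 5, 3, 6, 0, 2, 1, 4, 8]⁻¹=[4, 6, 5, 2, 7, 1, 3, 0, 8]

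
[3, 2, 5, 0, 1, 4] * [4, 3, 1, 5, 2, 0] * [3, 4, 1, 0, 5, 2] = [2, 4, 3, 5, 0, 1]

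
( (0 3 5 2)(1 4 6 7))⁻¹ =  (0 2 5 3)(1 7 6 4)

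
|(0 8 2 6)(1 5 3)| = 12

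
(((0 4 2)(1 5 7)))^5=(0 2 4)(1 7 5)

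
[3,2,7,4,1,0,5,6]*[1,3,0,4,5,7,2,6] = [4,0,6,5,3,1,7,2]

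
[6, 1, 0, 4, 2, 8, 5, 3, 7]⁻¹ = [2, 1, 4, 7, 3, 6, 0, 8, 5]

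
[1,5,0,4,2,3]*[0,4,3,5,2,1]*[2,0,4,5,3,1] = [3,0,2,4,5,1]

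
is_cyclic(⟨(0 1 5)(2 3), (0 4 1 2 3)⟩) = no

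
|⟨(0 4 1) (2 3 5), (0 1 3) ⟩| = 360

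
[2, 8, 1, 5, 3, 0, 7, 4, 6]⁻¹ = [5, 2, 0, 4, 7, 3, 8, 6, 1]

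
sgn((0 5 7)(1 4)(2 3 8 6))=1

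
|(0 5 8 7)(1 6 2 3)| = 4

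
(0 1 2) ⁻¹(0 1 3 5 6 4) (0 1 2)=(1 2 3 5 6 4) 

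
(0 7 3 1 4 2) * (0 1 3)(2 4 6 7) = (0 2 1 6 7)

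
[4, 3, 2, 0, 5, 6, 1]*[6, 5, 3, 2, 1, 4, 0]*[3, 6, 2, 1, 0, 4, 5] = [6, 2, 1, 5, 0, 3, 4]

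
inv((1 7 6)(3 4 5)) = (1 6 7)(3 5 4)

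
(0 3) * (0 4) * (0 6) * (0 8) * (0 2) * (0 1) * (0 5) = (0 3 4 6 8 2 1 5)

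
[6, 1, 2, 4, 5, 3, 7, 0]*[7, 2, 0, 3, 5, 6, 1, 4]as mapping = [0→1, 1→2, 2→0, 3→5, 4→6, 5→3, 6→4, 7→7]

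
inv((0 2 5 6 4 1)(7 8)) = (0 1 4 6 5 2)(7 8)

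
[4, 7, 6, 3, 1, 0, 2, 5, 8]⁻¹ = [5, 4, 6, 3, 0, 7, 2, 1, 8]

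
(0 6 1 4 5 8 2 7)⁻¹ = (0 7 2 8 5 4 1 6)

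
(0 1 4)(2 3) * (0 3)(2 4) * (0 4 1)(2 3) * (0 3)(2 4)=(0 3 1)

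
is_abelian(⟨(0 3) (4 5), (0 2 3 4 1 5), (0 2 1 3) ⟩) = no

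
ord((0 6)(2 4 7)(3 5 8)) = 6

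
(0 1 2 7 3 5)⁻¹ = (0 5 3 7 2 1)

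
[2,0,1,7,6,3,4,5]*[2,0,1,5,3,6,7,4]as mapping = [0→1,1→2,2→0,3→4,4→7,5→5,6→3,7→6]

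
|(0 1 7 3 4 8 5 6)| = 8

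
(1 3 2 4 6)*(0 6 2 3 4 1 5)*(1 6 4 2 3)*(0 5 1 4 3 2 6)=(0 3 4 2) (1 6) 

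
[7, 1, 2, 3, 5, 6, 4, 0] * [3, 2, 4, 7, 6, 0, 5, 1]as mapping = [0→1, 1→2, 2→4, 3→7, 4→0, 5→5, 6→6, 7→3]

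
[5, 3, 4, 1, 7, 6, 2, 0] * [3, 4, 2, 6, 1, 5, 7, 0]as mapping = [0→5, 1→6, 2→1, 3→4, 4→0, 5→7, 6→2, 7→3]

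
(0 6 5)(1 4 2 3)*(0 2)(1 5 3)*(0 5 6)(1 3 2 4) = (2 3 6)(4 5)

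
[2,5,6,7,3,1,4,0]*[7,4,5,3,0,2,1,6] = [5,2,1,6,3,4,0,7]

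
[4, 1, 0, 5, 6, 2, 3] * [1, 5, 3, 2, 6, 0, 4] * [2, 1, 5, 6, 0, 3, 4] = [4, 3, 1, 2, 0, 6, 5]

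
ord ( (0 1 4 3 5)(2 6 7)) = 15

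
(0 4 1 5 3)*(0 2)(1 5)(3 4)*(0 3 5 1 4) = (0 5)(1 4)(2 3)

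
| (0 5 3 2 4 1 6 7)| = 8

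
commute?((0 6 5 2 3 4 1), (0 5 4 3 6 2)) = no:(0 6 5 2 3 4 1)*(0 5 4 3 6 2) = (0 2 6 4 1 5), (0 5 4 3 6 2)*(0 6 5 2 3 4 1) = (0 2 6 3 5 1)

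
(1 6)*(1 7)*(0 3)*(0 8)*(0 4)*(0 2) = (0 3 8 4 2)(1 6 7)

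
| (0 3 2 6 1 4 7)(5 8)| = 14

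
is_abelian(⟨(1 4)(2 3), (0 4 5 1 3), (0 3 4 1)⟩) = no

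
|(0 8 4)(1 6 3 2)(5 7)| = 12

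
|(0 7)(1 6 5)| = 6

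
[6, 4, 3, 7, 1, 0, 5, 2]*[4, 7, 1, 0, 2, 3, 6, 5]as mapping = [0→6, 1→2, 2→0, 3→5, 4→7, 5→4, 6→3, 7→1]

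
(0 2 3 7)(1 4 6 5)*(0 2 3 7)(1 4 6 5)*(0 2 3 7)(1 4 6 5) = (0 7 3 2)(1 5 6 4)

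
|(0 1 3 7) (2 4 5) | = 12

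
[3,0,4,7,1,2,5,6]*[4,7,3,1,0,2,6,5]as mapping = [0→1,1→4,2→0,3→5,4→7,5→3,6→2,7→6]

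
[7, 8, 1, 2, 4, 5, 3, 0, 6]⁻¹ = [7, 2, 3, 6, 4, 5, 8, 0, 1]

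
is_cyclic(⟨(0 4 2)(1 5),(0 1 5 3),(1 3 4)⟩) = no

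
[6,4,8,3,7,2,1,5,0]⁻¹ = [8,6,5,3,1,7,0,4,2]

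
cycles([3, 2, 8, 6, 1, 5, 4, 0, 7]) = (0 3 6 4 1 2 8 7)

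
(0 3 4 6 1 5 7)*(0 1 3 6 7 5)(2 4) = (0 6 3 2 4 7 1)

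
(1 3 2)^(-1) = (1 2 3)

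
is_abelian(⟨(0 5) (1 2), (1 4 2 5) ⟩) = no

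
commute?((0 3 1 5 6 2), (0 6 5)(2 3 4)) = no:(0 3 1 5 6 2)*(0 6 5)(2 3 4) = (0 4 2 6 3 1), (0 6 5)(2 3 4)*(0 3 1 5 6 2) = (0 2 1 5 3 4)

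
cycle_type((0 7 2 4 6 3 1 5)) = 8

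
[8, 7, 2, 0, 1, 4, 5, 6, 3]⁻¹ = [3, 4, 2, 8, 5, 6, 7, 1, 0]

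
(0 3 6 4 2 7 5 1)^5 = (0 7 6 1 2 3 5 4)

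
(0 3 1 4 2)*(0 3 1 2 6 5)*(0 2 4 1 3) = (0 3 4 6 5 2)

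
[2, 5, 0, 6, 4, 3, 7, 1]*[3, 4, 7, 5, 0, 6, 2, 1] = [7, 6, 3, 2, 0, 5, 1, 4]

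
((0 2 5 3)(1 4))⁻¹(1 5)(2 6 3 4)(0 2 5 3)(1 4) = (0 1 5 6)(3 4)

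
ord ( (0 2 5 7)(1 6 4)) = 12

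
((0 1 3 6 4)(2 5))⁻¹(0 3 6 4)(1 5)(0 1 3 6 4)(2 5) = (0 1 6 4)(2 3)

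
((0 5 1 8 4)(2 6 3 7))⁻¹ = (0 4 8 1 5)(2 7 3 6)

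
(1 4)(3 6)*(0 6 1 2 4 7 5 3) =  (0 6)(1 7 5 3)(2 4)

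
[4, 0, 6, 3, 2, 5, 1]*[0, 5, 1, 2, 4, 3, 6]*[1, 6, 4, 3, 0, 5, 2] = [0, 1, 2, 4, 6, 3, 5]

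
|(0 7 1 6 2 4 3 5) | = 8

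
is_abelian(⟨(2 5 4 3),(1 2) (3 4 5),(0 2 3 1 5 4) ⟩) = no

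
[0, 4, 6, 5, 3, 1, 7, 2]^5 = [0, 4, 7, 5, 3, 1, 2, 6]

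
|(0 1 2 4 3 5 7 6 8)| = 9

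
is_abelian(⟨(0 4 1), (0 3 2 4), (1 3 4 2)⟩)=no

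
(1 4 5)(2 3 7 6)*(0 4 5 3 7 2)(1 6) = (0 4 3 2 7 1 5 6)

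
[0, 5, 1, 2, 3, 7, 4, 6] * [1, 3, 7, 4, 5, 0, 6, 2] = [1, 0, 3, 7, 4, 2, 5, 6]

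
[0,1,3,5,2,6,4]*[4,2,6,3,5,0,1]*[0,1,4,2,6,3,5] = [6,4,2,0,5,1,3] 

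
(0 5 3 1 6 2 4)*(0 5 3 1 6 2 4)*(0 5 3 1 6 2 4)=(0 1 4 3 2 5 6)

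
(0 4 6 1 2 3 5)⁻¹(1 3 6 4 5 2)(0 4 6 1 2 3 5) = (0 3 2 5 1 6)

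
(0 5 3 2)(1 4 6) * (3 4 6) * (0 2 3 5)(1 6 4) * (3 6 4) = (1 3 6 4 5)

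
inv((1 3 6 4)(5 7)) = (1 4 6 3)(5 7)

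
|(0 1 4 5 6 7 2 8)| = 8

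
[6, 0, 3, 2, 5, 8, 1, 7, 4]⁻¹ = [1, 6, 3, 2, 8, 4, 0, 7, 5]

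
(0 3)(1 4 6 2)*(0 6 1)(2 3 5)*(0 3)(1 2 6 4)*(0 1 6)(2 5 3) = (0 3 4 5)(1 6)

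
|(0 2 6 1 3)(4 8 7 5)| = 20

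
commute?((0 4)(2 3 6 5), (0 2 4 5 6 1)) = no:(0 4)(2 3 6 5)*(0 2 4 5 6 1) = (0 5 4 2 3 1), (0 2 4 5 6 1)*(0 4)(2 3 6 5) = (0 3 6 1 4 2)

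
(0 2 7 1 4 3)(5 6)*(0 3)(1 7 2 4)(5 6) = (0 4)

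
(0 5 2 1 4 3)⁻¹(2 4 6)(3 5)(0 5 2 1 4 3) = (0 2)(1 3 6)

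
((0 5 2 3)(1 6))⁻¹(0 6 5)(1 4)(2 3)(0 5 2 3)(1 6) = (0 3)(1 2 5)(4 6)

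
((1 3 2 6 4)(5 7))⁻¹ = (1 4 6 2 3)(5 7)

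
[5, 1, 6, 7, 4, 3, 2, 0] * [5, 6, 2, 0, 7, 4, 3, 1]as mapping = [0→4, 1→6, 2→3, 3→1, 4→7, 5→0, 6→2, 7→5]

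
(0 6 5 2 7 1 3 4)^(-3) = (0 1 5 4 7 6 3 2)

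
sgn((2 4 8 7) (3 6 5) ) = -1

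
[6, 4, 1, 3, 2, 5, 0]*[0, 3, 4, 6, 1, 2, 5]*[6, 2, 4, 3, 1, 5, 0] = [5, 2, 3, 0, 1, 4, 6]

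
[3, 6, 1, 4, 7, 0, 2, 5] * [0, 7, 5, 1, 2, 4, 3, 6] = [1, 3, 7, 2, 6, 0, 5, 4]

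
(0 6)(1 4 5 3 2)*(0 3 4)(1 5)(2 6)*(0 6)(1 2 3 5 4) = (0 3)(1 6 5)(2 4)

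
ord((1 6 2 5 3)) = 5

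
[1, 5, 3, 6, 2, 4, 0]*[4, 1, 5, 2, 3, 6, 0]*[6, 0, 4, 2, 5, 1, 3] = [0, 3, 4, 6, 1, 2, 5]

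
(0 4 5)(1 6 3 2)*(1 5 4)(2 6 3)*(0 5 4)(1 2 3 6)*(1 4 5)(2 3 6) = (0 3 4)(1 2 5)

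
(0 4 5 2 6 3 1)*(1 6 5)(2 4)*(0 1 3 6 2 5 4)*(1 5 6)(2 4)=(0 6 1 5)(3 4)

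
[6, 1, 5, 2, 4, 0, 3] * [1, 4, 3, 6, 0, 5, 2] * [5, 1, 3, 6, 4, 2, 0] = [3, 4, 2, 6, 5, 1, 0]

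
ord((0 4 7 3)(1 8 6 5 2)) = 20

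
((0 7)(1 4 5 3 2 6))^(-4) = (1 5 2)(3 6 4)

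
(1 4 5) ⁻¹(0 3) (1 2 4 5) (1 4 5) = (0 3) (1 4 2 5) 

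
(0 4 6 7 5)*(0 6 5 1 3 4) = (1 3 4 5 6 7) 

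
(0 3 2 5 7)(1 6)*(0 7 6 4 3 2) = (0 2 5 6 1 4 3)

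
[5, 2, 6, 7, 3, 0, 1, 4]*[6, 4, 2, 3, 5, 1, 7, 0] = [1, 2, 7, 0, 3, 6, 4, 5]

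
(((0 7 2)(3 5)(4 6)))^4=(0 7 2)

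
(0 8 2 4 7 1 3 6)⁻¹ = (0 6 3 1 7 4 2 8)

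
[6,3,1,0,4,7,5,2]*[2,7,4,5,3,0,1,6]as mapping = [0→1,1→5,2→7,3→2,4→3,5→6,6→0,7→4]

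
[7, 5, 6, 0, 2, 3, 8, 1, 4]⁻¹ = [3, 7, 4, 5, 8, 1, 2, 0, 6]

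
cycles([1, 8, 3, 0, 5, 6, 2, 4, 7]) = (0 1 8 7 4 5 6 2 3) 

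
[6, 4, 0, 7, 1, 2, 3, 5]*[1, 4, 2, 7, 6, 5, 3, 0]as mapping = [0→3, 1→6, 2→1, 3→0, 4→4, 5→2, 6→7, 7→5]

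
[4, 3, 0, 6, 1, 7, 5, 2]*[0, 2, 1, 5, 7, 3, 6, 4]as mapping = [0→7, 1→5, 2→0, 3→6, 4→2, 5→4, 6→3, 7→1]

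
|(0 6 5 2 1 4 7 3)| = 8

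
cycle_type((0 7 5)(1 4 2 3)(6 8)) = 2.3.4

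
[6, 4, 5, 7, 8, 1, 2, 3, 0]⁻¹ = [8, 5, 6, 7, 1, 2, 0, 3, 4]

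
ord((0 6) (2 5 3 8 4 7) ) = 6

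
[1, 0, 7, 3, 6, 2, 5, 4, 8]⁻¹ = [1, 0, 5, 3, 7, 6, 4, 2, 8]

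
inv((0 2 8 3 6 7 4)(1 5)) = (0 4 7 6 3 8 2)(1 5)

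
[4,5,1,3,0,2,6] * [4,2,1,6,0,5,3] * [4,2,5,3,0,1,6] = [4,1,5,6,0,2,3]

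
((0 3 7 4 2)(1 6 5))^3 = (0 4 3 2 7)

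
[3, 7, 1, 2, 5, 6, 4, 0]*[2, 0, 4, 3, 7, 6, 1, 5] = [3, 5, 0, 4, 6, 1, 7, 2]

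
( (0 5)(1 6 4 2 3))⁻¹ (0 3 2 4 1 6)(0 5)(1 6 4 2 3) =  (1 3 2 6 4 5)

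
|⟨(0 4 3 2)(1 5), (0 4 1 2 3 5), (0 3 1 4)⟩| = 720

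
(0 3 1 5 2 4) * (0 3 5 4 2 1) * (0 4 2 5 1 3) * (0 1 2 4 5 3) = (0 2 3 5)(1 4)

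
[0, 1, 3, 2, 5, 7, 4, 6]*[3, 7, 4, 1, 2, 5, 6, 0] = [3, 7, 1, 4, 5, 0, 2, 6]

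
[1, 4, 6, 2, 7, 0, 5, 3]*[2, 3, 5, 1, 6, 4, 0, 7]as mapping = [0→3, 1→6, 2→0, 3→5, 4→7, 5→2, 6→4, 7→1]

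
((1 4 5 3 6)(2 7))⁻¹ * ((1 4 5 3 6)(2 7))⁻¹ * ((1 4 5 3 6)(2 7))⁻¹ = (1 5 6 4 3)(2 7)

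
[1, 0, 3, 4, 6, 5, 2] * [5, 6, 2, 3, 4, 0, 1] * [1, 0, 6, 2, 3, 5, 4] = [4, 5, 2, 3, 0, 1, 6]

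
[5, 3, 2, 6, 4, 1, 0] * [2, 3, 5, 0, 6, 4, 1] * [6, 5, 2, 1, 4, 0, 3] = [4, 6, 0, 5, 3, 1, 2]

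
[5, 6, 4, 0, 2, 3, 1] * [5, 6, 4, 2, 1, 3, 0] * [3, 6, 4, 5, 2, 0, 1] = [5, 3, 6, 0, 2, 4, 1]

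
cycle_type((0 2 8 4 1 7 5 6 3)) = 9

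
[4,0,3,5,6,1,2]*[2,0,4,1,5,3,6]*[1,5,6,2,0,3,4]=[3,6,5,2,4,1,0]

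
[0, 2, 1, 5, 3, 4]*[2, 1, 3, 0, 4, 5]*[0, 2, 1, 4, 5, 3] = [1, 4, 2, 3, 0, 5]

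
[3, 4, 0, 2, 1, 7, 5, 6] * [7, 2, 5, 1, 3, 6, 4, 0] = [1, 3, 7, 5, 2, 0, 6, 4]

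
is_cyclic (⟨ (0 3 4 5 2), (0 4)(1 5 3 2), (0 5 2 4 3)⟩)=no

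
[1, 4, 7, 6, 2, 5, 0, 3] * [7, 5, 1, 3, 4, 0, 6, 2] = [5, 4, 2, 6, 1, 0, 7, 3]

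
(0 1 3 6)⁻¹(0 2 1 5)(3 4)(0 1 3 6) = (1 2 3 5)(4 6)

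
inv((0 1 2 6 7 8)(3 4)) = (0 8 7 6 2 1)(3 4)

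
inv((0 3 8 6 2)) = (0 2 6 8 3)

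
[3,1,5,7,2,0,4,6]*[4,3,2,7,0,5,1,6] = [7,3,5,6,2,4,0,1]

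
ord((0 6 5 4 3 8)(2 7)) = 6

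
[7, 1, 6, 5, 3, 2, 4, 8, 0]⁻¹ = [8, 1, 5, 4, 6, 3, 2, 0, 7]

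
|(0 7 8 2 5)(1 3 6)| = 15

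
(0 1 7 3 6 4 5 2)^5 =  (0 4 7 2 6 1 5 3)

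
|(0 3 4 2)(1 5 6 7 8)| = 20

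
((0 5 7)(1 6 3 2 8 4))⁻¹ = (0 7 5)(1 4 8 2 3 6)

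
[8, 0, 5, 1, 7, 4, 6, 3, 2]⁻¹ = [1, 3, 8, 7, 5, 2, 6, 4, 0]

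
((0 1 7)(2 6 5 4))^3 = (2 4 5 6)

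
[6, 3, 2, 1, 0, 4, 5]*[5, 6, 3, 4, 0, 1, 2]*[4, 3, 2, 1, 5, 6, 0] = [2, 5, 1, 0, 6, 4, 3]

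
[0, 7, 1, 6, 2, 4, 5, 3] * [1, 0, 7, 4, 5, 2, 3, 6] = [1, 6, 0, 3, 7, 5, 2, 4]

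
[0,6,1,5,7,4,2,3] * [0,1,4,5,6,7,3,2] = [0,3,1,7,2,6,4,5]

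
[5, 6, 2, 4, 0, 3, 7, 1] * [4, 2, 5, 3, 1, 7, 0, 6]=[7, 0, 5, 1, 4, 3, 6, 2] 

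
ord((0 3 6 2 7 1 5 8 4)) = 9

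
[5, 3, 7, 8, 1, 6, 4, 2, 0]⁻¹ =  [8, 4, 7, 1, 6, 0, 5, 2, 3]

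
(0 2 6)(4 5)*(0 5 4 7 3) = (0 2 6 5 7 3)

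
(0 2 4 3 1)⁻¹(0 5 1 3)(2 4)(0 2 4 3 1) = (0 1 2 5)(3 4)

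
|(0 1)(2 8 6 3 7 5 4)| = 14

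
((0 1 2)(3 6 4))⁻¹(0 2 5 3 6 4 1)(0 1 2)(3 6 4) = (0 5 6 4 3 2 1)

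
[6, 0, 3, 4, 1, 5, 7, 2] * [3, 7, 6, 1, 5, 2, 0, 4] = [0, 3, 1, 5, 7, 2, 4, 6]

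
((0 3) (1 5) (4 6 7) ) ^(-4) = (4 7 6) 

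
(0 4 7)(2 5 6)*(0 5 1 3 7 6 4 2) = (0 2 1 3 7 5 4 6)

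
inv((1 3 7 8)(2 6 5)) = (1 8 7 3)(2 5 6)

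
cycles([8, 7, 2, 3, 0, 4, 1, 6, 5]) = (0 8 5 4)(1 7 6)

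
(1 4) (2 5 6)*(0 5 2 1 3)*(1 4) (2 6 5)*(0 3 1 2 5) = (0 5) (1 2 6 4) 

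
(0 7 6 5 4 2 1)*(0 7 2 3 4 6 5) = (0 2 1 7 5 6)(3 4)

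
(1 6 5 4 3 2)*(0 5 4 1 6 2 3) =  (0 5 1 2 6 4)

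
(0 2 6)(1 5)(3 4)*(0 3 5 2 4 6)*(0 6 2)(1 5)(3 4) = (0 3 2 6 4 1)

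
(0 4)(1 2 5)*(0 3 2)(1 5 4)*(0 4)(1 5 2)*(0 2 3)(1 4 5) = (0 1 5 3 4)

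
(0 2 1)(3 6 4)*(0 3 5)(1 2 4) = (0 4 5)(1 3 6)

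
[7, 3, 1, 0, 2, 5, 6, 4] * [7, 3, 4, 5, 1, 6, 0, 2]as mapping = [0→2, 1→5, 2→3, 3→7, 4→4, 5→6, 6→0, 7→1]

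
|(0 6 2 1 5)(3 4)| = 10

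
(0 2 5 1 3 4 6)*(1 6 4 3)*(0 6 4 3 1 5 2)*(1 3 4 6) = (1 5 6)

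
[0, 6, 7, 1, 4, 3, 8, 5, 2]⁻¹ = [0, 3, 8, 5, 4, 7, 1, 2, 6]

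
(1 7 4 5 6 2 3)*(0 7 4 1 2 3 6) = (0 7 1 4 5)(2 6 3)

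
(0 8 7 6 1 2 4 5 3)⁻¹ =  (0 3 5 4 2 1 6 7 8)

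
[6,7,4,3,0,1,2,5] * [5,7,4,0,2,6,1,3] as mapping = [0→1,1→3,2→2,3→0,4→5,5→7,6→4,7→6] 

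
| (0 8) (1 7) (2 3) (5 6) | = 2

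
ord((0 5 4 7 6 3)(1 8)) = 6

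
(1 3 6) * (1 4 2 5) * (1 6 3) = (2 5 6 4)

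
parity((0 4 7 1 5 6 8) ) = even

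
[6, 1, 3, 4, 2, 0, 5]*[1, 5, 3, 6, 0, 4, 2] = [2, 5, 6, 0, 3, 1, 4]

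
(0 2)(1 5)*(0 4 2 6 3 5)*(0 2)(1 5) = (0 6 3 1 2 4)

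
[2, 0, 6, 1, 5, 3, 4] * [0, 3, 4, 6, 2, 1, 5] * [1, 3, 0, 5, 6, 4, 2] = [6, 1, 4, 5, 3, 2, 0]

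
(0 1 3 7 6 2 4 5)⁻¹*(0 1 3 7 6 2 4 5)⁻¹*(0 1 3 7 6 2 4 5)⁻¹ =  (0 2 3 5 6 1 4 7)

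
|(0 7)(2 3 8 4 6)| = 10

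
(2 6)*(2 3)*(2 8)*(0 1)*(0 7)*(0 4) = (0 1 7 4)(2 6 3 8)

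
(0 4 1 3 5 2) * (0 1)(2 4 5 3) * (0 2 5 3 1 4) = (0 3 1 5)(2 4)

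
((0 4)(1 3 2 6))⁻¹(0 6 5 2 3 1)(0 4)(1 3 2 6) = (1 5 6 2 3 4)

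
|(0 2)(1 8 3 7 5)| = 10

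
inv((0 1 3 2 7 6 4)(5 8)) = (0 4 6 7 2 3 1)(5 8)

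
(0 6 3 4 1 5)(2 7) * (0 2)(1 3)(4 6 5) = (0 5 2 7)(1 4 3 6)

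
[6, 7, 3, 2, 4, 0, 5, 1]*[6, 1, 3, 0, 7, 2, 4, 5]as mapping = [0→4, 1→5, 2→0, 3→3, 4→7, 5→6, 6→2, 7→1]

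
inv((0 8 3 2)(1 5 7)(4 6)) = (0 2 3 8)(1 7 5)(4 6)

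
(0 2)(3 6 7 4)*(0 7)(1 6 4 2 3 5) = (0 3 4 5 1 6)(2 7)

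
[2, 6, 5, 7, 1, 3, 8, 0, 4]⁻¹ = [7, 4, 0, 5, 8, 2, 1, 3, 6]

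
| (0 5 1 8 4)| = 5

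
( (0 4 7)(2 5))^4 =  (0 4 7)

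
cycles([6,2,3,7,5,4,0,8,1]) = (0 6)(1 2 3 7 8)(4 5)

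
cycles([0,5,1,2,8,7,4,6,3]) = (1 5 7 6 4 8 3 2)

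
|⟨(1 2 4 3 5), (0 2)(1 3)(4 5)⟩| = 120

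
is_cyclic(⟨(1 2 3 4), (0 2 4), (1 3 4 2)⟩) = no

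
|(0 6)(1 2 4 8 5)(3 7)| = 10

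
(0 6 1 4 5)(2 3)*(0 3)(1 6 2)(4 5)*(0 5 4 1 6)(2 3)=(0 3 6)(1 4)(2 5)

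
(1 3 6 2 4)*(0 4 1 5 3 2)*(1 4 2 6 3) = (0 2 4 5 1 6)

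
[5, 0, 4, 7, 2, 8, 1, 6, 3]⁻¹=[1, 6, 4, 8, 2, 0, 7, 3, 5]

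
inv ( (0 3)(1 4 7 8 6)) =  (0 3)(1 6 8 7 4)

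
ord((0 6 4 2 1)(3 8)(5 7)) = 10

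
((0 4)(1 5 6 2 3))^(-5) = (0 4)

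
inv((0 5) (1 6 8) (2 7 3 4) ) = (0 5) (1 8 6) (2 4 3 7) 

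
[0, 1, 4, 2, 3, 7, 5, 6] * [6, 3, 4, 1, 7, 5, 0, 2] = [6, 3, 7, 4, 1, 2, 5, 0]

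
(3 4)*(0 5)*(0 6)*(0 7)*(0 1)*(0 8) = (0 5 6 7 1 8)(3 4)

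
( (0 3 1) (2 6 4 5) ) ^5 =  (0 1 3) (2 6 4 5) 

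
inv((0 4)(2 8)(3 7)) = (0 4)(2 8)(3 7)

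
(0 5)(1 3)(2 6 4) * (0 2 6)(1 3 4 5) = (0 1 4 6 5 2)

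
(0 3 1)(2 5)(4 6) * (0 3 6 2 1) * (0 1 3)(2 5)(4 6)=(0 4 5 3 1)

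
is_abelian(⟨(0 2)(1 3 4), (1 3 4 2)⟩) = no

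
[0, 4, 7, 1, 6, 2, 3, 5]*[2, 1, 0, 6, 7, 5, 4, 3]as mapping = [0→2, 1→7, 2→3, 3→1, 4→4, 5→0, 6→6, 7→5]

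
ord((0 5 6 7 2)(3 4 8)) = 15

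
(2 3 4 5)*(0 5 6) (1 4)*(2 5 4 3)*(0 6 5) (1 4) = (0 1 3 4 5) 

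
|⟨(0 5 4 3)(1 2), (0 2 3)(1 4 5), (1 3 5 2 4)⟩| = 360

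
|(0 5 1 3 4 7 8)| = 7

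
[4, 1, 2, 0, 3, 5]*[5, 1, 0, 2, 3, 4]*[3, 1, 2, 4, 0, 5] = [4, 1, 3, 5, 2, 0]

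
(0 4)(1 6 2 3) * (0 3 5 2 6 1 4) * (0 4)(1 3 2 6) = (0 4 2 5 6 1 3)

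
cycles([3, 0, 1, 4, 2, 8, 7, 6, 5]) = (0 3 4 2 1) (5 8) (6 7) 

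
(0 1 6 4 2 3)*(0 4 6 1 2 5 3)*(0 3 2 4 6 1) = (0 4 5 2 3 6 1)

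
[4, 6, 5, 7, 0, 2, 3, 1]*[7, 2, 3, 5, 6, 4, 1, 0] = [6, 1, 4, 0, 7, 3, 5, 2]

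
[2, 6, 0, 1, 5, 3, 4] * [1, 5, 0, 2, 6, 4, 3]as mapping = [0→0, 1→3, 2→1, 3→5, 4→4, 5→2, 6→6]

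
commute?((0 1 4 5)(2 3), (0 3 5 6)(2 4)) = no:(0 1 4 5)(2 3) * (0 3 5 6)(2 4) = (0 1 2 5 3 4 6), (0 3 5 6)(2 4) * (0 1 4 5)(2 3) = (0 2 5 6 1 4 3)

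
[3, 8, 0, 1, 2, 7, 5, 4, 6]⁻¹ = [2, 3, 4, 0, 7, 6, 8, 5, 1]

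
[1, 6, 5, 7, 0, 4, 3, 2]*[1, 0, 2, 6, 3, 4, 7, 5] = [0, 7, 4, 5, 1, 3, 6, 2]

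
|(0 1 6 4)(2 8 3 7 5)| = 20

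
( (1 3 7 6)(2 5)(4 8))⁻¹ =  (1 6 7 3)(2 5)(4 8)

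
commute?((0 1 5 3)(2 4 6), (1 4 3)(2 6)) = no:(0 1 5 3)(2 4 6)*(1 4 3)(2 6) = (0 4 2 3)(1 5), (1 4 3)(2 6)*(0 1 5 3)(2 4 6) = (0 1 6 4)(3 5)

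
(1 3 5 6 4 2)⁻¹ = (1 2 4 6 5 3)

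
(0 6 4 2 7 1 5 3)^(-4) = (0 7)(1 6)(2 3)(4 5)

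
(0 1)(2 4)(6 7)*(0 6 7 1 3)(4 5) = (0 3)(1 6)(2 5 4)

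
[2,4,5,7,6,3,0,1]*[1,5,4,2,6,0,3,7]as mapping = [0→4,1→6,2→0,3→7,4→3,5→2,6→1,7→5]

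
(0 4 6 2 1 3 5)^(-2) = (0 3 2 4 5 1 6)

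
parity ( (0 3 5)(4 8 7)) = even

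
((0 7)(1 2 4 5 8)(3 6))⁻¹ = (0 7)(1 8 5 4 2)(3 6)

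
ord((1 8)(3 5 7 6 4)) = 10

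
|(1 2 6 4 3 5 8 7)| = 8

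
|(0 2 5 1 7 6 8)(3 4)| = 14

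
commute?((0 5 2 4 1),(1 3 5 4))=no:(0 5 2 4 1) * (1 3 5 4)=(0 4 3 5 2 1),(1 3 5 4) * (0 5 2 4 1)=(0 5 1 3 2 4)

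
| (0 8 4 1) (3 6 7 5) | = 4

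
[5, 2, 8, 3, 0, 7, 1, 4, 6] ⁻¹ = [4, 6, 1, 3, 7, 0, 8, 5, 2] 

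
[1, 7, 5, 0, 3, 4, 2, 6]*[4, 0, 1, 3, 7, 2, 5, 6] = [0, 6, 2, 4, 3, 7, 1, 5]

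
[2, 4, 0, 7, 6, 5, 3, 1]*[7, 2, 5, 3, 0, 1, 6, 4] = [5, 0, 7, 4, 6, 1, 3, 2]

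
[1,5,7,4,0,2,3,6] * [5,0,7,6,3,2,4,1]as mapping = [0→0,1→2,2→1,3→3,4→5,5→7,6→6,7→4]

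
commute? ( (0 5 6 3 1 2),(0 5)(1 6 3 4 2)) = no: (0 5 6 3 1 2) * (0 5)(1 6 3 4 2) = (2 5 3 6 4),(0 5)(1 6 3 4 2) * (0 5 6 3 1 2) = (0 6 1 3 4)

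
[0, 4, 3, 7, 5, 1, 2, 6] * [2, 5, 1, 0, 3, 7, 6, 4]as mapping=[0→2, 1→3, 2→0, 3→4, 4→7, 5→5, 6→1, 7→6]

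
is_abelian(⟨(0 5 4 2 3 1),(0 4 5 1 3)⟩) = no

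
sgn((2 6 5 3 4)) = 1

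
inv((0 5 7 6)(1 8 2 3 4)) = (0 6 7 5)(1 4 3 2 8)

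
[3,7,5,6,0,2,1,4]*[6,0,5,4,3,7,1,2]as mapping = [0→4,1→2,2→7,3→1,4→6,5→5,6→0,7→3]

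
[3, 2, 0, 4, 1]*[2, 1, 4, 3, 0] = [3, 4, 2, 0, 1]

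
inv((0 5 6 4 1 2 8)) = (0 8 2 1 4 6 5)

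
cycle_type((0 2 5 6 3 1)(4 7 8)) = 3.6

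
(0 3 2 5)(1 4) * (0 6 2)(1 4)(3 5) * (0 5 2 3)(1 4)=(0 2)(1 4)(3 5 6)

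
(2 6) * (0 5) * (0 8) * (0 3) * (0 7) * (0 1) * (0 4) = (0 5 8 3 7 1 4)(2 6)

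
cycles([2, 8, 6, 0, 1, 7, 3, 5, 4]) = (0 2 6 3)(1 8 4)(5 7)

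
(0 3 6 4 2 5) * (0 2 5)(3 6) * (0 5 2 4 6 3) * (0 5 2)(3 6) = (0 6 3 5 4)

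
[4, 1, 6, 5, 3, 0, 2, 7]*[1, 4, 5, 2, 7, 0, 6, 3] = [7, 4, 6, 0, 2, 1, 5, 3]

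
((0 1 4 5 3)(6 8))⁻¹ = (0 3 5 4 1)(6 8)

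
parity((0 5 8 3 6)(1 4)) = odd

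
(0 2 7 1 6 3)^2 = (0 7 6)(1 3 2)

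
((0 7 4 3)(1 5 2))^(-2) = (0 4)(1 5 2)(3 7)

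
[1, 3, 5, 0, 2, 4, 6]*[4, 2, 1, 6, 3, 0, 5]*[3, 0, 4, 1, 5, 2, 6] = [4, 6, 3, 5, 0, 1, 2]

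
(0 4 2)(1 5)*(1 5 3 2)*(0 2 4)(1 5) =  (1 3 4 5)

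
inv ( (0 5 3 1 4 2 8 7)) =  (0 7 8 2 4 1 3 5)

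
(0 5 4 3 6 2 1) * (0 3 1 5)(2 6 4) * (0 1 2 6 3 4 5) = (0 1 4 2)(3 5 6)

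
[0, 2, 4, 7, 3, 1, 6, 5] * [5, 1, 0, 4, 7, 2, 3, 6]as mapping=[0→5, 1→0, 2→7, 3→6, 4→4, 5→1, 6→3, 7→2]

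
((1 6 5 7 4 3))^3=(1 7)(3 5)(4 6)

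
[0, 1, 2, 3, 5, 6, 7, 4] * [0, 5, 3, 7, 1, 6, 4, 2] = [0, 5, 3, 7, 6, 4, 2, 1]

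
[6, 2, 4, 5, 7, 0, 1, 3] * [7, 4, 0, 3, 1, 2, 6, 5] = [6, 0, 1, 2, 5, 7, 4, 3]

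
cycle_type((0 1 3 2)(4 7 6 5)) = 4^2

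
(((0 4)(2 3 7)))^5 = (0 4)(2 7 3)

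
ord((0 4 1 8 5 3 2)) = 7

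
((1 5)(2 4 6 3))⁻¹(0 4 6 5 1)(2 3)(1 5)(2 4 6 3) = (0 6 3 1 5)(2 4)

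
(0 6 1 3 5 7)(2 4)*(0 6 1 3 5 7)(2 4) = (0 1 5)(3 7 6)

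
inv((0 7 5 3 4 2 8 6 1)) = (0 1 6 8 2 4 3 5 7)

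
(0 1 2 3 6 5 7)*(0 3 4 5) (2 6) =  (0 1 6) (2 4 5 7 3) 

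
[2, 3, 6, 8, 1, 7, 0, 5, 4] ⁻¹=[6, 4, 0, 1, 8, 7, 2, 5, 3] 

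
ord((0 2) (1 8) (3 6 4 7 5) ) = 10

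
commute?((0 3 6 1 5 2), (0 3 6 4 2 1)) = no:(0 3 6 1 5 2)*(0 3 6 4 2 1) = (0 6)(1 5)(2 3 4), (0 3 6 4 2 1)*(0 3 6 1 5 2) = (0 6 4)(1 3)(2 5)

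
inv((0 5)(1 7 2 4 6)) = (0 5)(1 6 4 2 7)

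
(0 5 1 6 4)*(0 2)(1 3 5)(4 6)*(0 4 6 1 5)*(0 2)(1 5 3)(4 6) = (0 3 2 6 5 1 4)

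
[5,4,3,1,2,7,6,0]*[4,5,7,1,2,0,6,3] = [0,2,1,5,7,3,6,4]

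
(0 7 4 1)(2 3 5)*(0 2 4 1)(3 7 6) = (0 6 3 5 4)(1 2 7)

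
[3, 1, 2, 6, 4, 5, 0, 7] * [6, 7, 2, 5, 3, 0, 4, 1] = [5, 7, 2, 4, 3, 0, 6, 1]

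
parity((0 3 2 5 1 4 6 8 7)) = even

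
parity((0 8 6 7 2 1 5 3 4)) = even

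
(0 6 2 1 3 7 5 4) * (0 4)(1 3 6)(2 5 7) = (0 1 6 5)(2 3)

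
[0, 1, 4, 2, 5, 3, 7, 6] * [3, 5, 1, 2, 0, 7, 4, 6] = [3, 5, 0, 1, 7, 2, 6, 4]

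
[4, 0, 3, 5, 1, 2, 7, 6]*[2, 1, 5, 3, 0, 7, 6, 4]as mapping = [0→0, 1→2, 2→3, 3→7, 4→1, 5→5, 6→4, 7→6]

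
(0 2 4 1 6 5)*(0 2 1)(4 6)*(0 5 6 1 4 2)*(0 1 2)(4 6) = (0 6 4 5 1)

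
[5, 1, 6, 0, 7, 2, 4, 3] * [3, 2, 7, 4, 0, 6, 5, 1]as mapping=[0→6, 1→2, 2→5, 3→3, 4→1, 5→7, 6→0, 7→4]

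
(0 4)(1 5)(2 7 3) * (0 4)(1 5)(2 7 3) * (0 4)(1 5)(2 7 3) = (0 4)(1 5)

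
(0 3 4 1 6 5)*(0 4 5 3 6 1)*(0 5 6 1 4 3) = (0 1 4 5 3 6)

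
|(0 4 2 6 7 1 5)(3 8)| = 14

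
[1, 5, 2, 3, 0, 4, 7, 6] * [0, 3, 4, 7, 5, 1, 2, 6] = [3, 1, 4, 7, 0, 5, 6, 2]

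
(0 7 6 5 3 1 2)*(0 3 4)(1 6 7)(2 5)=(0 1 5 4)(2 3 6)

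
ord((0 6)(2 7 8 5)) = 4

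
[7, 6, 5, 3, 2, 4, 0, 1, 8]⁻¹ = [6, 7, 4, 3, 5, 2, 1, 0, 8]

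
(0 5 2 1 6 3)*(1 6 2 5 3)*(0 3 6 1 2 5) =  (0 6 2 1 5) 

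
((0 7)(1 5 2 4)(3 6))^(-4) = ()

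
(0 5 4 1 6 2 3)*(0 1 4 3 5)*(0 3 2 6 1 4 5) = (0 3 4 5 2)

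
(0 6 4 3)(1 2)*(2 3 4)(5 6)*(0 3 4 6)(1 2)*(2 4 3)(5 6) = (0 6 1 3 2 4 5)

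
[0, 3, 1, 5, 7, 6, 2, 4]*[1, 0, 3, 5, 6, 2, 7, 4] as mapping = [0→1, 1→5, 2→0, 3→2, 4→4, 5→7, 6→3, 7→6] 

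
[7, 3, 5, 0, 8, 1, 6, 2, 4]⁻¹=[3, 5, 7, 1, 8, 2, 6, 0, 4]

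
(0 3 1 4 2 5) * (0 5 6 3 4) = (0 4 2 6 3 1)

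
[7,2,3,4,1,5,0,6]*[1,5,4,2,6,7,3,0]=[0,4,2,6,5,7,1,3]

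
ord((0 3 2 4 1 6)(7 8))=6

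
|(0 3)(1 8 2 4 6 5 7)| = 14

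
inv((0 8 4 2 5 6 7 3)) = (0 3 7 6 5 2 4 8)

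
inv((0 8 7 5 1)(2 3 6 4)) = (0 1 5 7 8)(2 4 6 3)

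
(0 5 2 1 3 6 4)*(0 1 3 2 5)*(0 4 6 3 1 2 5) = (0 4 2 1 5)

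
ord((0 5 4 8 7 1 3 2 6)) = 9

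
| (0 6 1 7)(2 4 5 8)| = 4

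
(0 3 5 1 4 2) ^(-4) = (0 5 4) (1 2 3) 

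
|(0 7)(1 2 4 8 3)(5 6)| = 10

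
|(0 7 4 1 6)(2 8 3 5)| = 20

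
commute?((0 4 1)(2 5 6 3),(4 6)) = no:(0 4 1)(2 5 6 3) * (4 6) = (0 6 3 2 5 4 1),(4 6) * (0 4 1)(2 5 6 3) = (0 4 3 2 5 6 1)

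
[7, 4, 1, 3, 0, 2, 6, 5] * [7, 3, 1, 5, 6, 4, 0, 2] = [2, 6, 3, 5, 7, 1, 0, 4]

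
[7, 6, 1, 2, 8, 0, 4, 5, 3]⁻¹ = [5, 2, 3, 8, 6, 7, 1, 0, 4]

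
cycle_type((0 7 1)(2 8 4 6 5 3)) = 3.6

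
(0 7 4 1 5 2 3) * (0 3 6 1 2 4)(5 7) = (0 5 4 2 6 1 7)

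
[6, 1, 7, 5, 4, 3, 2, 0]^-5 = [7, 1, 6, 5, 4, 3, 0, 2]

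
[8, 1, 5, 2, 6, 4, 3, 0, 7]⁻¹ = [7, 1, 3, 6, 5, 2, 4, 8, 0]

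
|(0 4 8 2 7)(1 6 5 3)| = 20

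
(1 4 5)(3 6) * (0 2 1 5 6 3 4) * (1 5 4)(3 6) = (0 2 5 4 3 6 1)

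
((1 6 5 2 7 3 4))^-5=(1 5 7 4 6 2 3)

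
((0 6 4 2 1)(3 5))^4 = (0 1 2 4 6)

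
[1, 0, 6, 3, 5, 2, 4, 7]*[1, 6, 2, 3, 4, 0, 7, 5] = [6, 1, 7, 3, 0, 2, 4, 5]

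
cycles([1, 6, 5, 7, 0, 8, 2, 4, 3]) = (0 1 6 2 5 8 3 7 4)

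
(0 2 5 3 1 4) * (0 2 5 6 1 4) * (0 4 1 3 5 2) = (0 2 6 3 1 4)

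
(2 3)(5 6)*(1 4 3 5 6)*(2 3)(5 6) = (1 4 2 6 5)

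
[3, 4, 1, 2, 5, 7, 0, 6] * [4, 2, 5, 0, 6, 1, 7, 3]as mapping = [0→0, 1→6, 2→2, 3→5, 4→1, 5→3, 6→4, 7→7]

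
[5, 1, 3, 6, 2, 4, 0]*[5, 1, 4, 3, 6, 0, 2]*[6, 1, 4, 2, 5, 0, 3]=[6, 1, 2, 4, 5, 3, 0]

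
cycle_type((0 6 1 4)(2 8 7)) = 3.4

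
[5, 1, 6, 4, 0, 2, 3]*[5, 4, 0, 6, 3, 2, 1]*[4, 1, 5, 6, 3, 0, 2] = [5, 3, 1, 6, 0, 4, 2]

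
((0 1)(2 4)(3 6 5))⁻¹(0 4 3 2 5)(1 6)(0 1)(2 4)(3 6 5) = (0 5)(1 2 6 4 3)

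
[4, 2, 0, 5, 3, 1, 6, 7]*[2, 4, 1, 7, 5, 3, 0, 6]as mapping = [0→5, 1→1, 2→2, 3→3, 4→7, 5→4, 6→0, 7→6]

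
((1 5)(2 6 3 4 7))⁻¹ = (1 5)(2 7 4 3 6)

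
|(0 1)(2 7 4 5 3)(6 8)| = 10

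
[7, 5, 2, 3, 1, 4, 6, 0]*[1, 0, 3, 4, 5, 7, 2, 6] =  [6, 7, 3, 4, 0, 5, 2, 1]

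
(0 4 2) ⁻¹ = (0 2 4) 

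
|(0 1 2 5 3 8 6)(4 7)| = 14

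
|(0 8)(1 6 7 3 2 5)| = 6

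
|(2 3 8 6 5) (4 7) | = 10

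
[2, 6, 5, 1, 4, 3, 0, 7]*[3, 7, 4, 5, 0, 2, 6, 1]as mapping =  [0→4, 1→6, 2→2, 3→7, 4→0, 5→5, 6→3, 7→1]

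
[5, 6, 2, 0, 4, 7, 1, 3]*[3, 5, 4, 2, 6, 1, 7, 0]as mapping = [0→1, 1→7, 2→4, 3→3, 4→6, 5→0, 6→5, 7→2]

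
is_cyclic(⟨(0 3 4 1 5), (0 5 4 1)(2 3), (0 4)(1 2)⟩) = no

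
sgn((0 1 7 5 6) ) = 1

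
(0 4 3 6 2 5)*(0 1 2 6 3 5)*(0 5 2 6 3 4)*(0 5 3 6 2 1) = (0 5) (1 2 3 4) 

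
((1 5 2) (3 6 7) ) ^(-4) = (1 2 5) (3 7 6) 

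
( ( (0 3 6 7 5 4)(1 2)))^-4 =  (0 6 5)(3 7 4)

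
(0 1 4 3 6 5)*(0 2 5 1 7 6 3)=(0 7 6 1 4)(2 5)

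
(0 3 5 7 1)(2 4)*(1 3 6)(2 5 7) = (0 6 1)(2 4 5)(3 7)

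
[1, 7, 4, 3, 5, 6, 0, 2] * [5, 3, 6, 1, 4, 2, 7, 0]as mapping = [0→3, 1→0, 2→4, 3→1, 4→2, 5→7, 6→5, 7→6]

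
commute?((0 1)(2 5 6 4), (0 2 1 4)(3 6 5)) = no:(0 1)(2 5 6 4) * (0 2 1 4)(3 6 5) = (0 4 1 2 3 6), (0 2 1 4)(3 6 5) * (0 1)(2 5 6 4) = (0 5 3 4 1 2)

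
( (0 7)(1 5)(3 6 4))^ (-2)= (3 6 4)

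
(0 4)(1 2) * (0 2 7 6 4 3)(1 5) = (0 3)(1 7 6 4 2 5)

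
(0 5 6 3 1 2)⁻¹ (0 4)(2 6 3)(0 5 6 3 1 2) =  (0 3 1)(4 5)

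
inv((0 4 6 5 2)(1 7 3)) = (0 2 5 6 4)(1 3 7)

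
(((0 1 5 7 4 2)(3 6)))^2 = (0 5 4)(1 7 2)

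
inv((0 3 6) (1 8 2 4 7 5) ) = (0 6 3) (1 5 7 4 2 8) 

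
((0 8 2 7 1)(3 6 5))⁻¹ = (0 1 7 2 8)(3 5 6)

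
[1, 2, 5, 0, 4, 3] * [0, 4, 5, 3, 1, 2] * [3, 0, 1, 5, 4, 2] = [4, 2, 1, 3, 0, 5]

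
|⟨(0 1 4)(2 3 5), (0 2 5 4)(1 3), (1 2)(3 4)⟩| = 360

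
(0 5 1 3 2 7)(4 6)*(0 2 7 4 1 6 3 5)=(1 5 6)(2 4 3 7)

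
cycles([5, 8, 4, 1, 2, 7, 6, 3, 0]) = (0 5 7 3 1 8)(2 4)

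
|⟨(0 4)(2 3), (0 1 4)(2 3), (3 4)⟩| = 120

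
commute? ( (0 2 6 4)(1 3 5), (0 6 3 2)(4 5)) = no: (0 2 6 4)(1 3 5)*(0 6 3 2)(4 5) = (1 2 3 4 6 5), (0 6 3 2)(4 5)*(0 2 6 4)(1 3 5) = (0 4 1 3 6 5)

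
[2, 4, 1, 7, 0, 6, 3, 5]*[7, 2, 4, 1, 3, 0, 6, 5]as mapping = [0→4, 1→3, 2→2, 3→5, 4→7, 5→6, 6→1, 7→0]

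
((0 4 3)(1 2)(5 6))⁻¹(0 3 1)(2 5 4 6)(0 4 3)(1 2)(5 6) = (0 2 4)(1 6 3 5)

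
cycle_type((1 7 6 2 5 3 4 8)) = 8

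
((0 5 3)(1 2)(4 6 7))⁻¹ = (0 3 5)(1 2)(4 7 6)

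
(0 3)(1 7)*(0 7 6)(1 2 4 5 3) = (0 1 6)(2 4 5 3 7)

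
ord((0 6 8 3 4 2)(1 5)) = 6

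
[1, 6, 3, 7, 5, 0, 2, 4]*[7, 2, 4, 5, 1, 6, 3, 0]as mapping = [0→2, 1→3, 2→5, 3→0, 4→6, 5→7, 6→4, 7→1]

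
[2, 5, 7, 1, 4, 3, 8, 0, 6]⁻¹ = [7, 3, 0, 5, 4, 1, 8, 2, 6]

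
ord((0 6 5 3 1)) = 5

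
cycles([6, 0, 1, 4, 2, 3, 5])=(0 6 5 3 4 2 1) 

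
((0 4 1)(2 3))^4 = (0 4 1)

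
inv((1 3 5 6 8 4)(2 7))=(1 4 8 6 5 3)(2 7)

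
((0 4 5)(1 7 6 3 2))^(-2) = (0 4 5)(1 3 7 2 6)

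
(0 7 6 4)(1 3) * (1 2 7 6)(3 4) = (0 6 3 2 7 1 4)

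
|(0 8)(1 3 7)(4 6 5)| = 6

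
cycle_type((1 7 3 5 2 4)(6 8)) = 2.6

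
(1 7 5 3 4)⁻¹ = (1 4 3 5 7)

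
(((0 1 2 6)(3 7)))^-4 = ()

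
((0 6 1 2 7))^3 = (0 2 6 7 1)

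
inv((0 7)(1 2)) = (0 7)(1 2)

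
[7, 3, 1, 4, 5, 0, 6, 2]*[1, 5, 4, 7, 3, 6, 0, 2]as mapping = [0→2, 1→7, 2→5, 3→3, 4→6, 5→1, 6→0, 7→4]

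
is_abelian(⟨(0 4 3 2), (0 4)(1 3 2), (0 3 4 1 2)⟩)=no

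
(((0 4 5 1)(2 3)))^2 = (0 5)(1 4)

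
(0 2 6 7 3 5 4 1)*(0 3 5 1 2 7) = (0 7 5 4 2 6)(1 3)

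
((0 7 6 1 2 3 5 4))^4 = (0 2)(1 4)(3 7)(5 6)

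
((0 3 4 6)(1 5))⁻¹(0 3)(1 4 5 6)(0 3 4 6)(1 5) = (0 5 6 1)(3 4)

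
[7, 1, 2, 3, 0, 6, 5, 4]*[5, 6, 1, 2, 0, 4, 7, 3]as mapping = [0→3, 1→6, 2→1, 3→2, 4→5, 5→7, 6→4, 7→0]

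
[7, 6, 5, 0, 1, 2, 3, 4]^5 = [3, 4, 5, 6, 7, 2, 1, 0]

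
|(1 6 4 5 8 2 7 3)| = 8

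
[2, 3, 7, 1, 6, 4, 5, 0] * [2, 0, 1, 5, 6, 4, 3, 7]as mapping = [0→1, 1→5, 2→7, 3→0, 4→3, 5→6, 6→4, 7→2]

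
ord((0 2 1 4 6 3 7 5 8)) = 9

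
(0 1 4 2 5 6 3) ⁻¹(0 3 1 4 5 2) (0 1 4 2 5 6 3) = (0 4 2 6 5 1) 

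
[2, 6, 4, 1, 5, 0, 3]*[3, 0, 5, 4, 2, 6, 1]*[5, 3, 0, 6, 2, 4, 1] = [4, 3, 0, 5, 1, 6, 2]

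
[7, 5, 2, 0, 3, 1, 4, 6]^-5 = [0, 5, 2, 3, 4, 1, 6, 7]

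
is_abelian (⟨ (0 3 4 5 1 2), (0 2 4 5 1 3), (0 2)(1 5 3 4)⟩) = no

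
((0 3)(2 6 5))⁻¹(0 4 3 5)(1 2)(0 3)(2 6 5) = (0 2 3 4)(1 6)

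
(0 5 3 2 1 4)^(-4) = (0 3 1)(2 4 5)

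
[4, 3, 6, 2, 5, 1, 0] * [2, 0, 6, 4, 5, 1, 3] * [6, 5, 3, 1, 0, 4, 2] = [4, 0, 1, 2, 5, 6, 3]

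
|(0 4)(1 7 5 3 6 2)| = 6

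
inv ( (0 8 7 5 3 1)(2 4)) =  (0 1 3 5 7 8)(2 4)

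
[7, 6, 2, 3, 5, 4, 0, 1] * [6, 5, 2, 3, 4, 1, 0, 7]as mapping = [0→7, 1→0, 2→2, 3→3, 4→1, 5→4, 6→6, 7→5]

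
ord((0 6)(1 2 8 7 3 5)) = 6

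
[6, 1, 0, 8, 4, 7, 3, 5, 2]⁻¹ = [2, 1, 8, 6, 4, 7, 0, 5, 3]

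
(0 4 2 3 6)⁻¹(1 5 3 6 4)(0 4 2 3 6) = (0 2 1 5 6)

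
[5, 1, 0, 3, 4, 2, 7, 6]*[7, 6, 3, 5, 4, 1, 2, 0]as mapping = [0→1, 1→6, 2→7, 3→5, 4→4, 5→3, 6→0, 7→2]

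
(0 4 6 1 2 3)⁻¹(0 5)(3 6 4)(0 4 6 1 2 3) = (0 1 6)(4 5)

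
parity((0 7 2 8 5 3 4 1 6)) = even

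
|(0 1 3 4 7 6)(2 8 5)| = 6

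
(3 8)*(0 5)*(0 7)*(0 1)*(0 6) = (0 5 7 1 6)(3 8)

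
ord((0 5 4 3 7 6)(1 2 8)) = 6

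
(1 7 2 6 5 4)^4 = (1 5 2)(4 6 7)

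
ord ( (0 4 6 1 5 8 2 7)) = 8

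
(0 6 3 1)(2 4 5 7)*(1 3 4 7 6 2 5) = (0 2 7 5 6 4 1)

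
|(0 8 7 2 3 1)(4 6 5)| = 6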